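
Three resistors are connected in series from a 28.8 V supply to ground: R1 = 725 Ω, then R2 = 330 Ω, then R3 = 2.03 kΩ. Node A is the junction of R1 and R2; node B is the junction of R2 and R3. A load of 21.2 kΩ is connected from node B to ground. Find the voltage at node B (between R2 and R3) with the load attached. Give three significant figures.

At node B, R3 is in parallel with the load: R3‖R_L = 1853 Ω.
Below node A the resistance is R2 + (R3‖R_L) = 2183 Ω, so V_A = 28.8 × 2183/2908 = 21.62 V.
Then V_B = V_A × (R3‖R_L)/(R2 + R3‖R_L) = 21.62 × 1853/2183 = 18.4 V.

V ≈ 18.4 V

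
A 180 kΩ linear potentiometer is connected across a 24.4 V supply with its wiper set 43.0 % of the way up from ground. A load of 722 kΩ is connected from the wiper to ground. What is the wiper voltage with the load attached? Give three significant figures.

V ≈ 9.89 V

The wiper splits the pot into (1−α)R = 102.6 kΩ above and αR = 77.40 kΩ below.
Lower section ‖ load = 69.91 kΩ.
V_wiper = 24.4 × 69.91/(102.6 + 69.91) = 9.89 V.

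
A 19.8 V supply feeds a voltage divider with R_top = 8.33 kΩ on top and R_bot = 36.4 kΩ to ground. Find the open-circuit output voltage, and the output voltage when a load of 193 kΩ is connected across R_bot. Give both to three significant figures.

Unloaded: 16.1 V; loaded: 15.6 V

Open-circuit: V = 19.8 × 36.4/(8.33 + 36.4) = 16.1 V.
With the load, R_bot becomes R_bot‖R_L = 30.62 kΩ, so V = 19.8 × 30.62/38.95 = 15.6 V.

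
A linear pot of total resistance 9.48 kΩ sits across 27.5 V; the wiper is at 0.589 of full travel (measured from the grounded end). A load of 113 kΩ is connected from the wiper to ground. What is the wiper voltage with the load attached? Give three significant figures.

The wiper splits the pot into (1−α)R = 3.896 kΩ above and αR = 5.584 kΩ below.
Lower section ‖ load = 5.321 kΩ.
V_wiper = 27.5 × 5.321/(3.896 + 5.321) = 15.9 V.

V ≈ 15.9 V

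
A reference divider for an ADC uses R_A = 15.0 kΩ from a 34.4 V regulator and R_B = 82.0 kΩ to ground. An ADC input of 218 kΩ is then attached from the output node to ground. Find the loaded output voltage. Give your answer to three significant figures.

The load sits in parallel with R_B: R_B‖R_L = (82.0 × 218) / (82.0 + 218) = 59.59 kΩ.
V_out = 34.4 × 59.59 / (15.0 + 59.59) = 34.4 × 59.59/74.59 = 27.5 V.
(Unloaded it would have been 29.1 V.)

V_out ≈ 27.5 V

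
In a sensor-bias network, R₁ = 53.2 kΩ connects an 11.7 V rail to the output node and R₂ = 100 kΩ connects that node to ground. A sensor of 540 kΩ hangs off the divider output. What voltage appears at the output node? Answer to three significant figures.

V_out ≈ 7.18 V

The load sits in parallel with R₂: R₂‖R_L = (100 × 540) / (100 + 540) = 84.38 kΩ.
V_out = 11.7 × 84.38 / (53.2 + 84.38) = 11.7 × 84.38/137.6 = 7.18 V.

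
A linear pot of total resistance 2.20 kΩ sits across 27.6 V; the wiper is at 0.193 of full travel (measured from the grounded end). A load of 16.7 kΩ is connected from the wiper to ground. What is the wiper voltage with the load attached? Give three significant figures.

The wiper splits the pot into (1−α)R = 1775 Ω above and αR = 424.6 Ω below.
Lower section ‖ load = 414.1 Ω.
V_wiper = 27.6 × 414.1/(1775 + 414.1) = 5.22 V.

V ≈ 5.22 V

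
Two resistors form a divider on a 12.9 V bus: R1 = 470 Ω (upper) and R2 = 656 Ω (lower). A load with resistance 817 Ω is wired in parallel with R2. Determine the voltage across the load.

V_out ≈ 5.63 V

The load sits in parallel with R2: R2‖R_L = (656 × 817) / (656 + 817) = 363.9 Ω.
V_out = 12.9 × 363.9 / (470 + 363.9) = 12.9 × 363.9/833.9 = 5.63 V.
(Unloaded it would have been 7.52 V.)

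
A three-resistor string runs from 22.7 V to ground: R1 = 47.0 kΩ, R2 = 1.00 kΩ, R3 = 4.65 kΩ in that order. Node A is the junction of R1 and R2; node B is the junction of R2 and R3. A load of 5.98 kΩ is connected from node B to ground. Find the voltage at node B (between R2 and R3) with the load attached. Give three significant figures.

V ≈ 1.17 V

At node B, R3 is in parallel with the load: R3‖R_L = 2.616 kΩ.
Below node A the resistance is R2 + (R3‖R_L) = 3.616 kΩ, so V_A = 22.7 × 3.616/50.62 = 1.622 V.
Then V_B = V_A × (R3‖R_L)/(R2 + R3‖R_L) = 1.622 × 2.616/3.616 = 1.17 V.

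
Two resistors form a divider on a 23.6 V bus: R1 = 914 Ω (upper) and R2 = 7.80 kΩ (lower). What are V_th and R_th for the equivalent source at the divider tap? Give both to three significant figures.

V_th is the open-circuit tap voltage: 23.6 × 7800/(914 + 7800) = 21.1 V.
With the supply zeroed, R1 and R2 appear in parallel from the tap: R_th = R1‖R2 = (914 × 7800)/8714 = 818 Ω.

V_th = 21.1 V, R_th = 818 Ω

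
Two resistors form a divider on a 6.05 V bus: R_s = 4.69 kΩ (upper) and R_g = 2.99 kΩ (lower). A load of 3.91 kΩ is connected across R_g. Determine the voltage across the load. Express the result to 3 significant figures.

The load sits in parallel with R_g: R_g‖R_L = (2.99 × 3.91) / (2.99 + 3.91) = 1.694 kΩ.
V_out = 6.05 × 1.694 / (4.69 + 1.694) = 6.05 × 1.694/6.384 = 1.61 V.

V_out ≈ 1.61 V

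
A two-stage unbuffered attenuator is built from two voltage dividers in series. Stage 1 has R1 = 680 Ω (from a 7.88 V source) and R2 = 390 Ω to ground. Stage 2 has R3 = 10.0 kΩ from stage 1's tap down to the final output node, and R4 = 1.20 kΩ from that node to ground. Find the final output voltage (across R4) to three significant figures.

Stage 2 presents R3+R4 = 11200 Ω as a load on stage 1's tap.
Stage 1's lower leg becomes R2‖(R3+R4) = 376.9 Ω, so V_mid = 7.88 × 376.9/1057 = 2.810 V.
Stage 2 is itself unloaded: V_out = V_mid × R4/(R3+R4) = 2.810 × 1200/11200 = 0.301 V.

V_out ≈ 0.301 V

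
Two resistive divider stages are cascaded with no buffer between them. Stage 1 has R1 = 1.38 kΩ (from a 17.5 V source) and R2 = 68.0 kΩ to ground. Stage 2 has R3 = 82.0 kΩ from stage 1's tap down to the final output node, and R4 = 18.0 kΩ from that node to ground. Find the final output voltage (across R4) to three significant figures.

V_out ≈ 3.05 V

Stage 2 presents R3+R4 = 100.0 kΩ as a load on stage 1's tap.
Stage 1's lower leg becomes R2‖(R3+R4) = 40.48 kΩ, so V_mid = 17.5 × 40.48/41.86 = 16.92 V.
Stage 2 is itself unloaded: V_out = V_mid × R4/(R3+R4) = 16.92 × 18.0/100.0 = 3.05 V.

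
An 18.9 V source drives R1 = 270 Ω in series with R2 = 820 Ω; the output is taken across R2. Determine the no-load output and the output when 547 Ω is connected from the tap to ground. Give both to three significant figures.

Open-circuit: V = 18.9 × 820/(270 + 820) = 14.2 V.
With the load, R2 becomes R2‖R_L = 328.1 Ω, so V = 18.9 × 328.1/598.1 = 10.4 V.

Unloaded: 14.2 V; loaded: 10.4 V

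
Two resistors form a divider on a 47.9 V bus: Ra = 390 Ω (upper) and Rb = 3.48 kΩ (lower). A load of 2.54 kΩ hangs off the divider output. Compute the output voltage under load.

V_out ≈ 37.8 V

The load sits in parallel with Rb: Rb‖R_L = (3480 × 2540) / (3480 + 2540) = 1468 Ω.
V_out = 47.9 × 1468 / (390 + 1468) = 47.9 × 1468/1858 = 37.8 V.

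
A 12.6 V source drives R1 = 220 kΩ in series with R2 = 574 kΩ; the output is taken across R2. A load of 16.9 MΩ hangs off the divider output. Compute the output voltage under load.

The load sits in parallel with R2: R2‖R_L = (574 × 16900) / (574 + 16900) = 555.1 kΩ.
V_out = 12.6 × 555.1 / (220 + 555.1) = 12.6 × 555.1/775.1 = 9.02 V.
(Unloaded it would have been 9.11 V.)

V_out ≈ 9.02 V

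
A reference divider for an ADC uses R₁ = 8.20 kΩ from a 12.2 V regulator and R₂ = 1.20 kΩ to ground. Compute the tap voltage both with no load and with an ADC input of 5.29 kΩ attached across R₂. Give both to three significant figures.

Open-circuit: V = 12.2 × 1.20/(8.20 + 1.20) = 1.56 V.
With the load, R₂ becomes R₂‖R_L = 0.9781 kΩ, so V = 12.2 × 0.9781/9.178 = 1.30 V.

Unloaded: 1.56 V; loaded: 1.30 V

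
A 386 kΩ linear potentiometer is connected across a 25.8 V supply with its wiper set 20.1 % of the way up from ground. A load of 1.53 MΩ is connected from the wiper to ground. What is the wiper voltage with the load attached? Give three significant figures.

The wiper splits the pot into (1−α)R = 308.4 kΩ above and αR = 77.59 kΩ below.
Lower section ‖ load = 73.84 kΩ.
V_wiper = 25.8 × 73.84/(308.4 + 73.84) = 4.98 V.

V ≈ 4.98 V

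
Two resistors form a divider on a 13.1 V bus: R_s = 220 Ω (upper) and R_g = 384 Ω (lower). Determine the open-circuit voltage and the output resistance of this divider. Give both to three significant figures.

V_th = 8.33 V, R_th = 140 Ω

V_th is the open-circuit tap voltage: 13.1 × 384/(220 + 384) = 8.33 V.
With the supply zeroed, R_s and R_g appear in parallel from the tap: R_th = R_s‖R_g = (220 × 384)/604.0 = 140 Ω.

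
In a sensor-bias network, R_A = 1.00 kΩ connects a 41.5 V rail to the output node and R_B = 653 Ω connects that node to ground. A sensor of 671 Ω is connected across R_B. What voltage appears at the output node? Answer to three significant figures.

V_out ≈ 10.3 V

The load sits in parallel with R_B: R_B‖R_L = (653 × 671) / (653 + 671) = 330.9 Ω.
V_out = 41.5 × 330.9 / (1000 + 330.9) = 41.5 × 330.9/1331 = 10.3 V.
(Unloaded it would have been 16.4 V.)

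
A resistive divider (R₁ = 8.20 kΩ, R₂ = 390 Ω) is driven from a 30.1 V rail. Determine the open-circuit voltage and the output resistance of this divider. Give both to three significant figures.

V_th = 1.37 V, R_th = 372 Ω

V_th is the open-circuit tap voltage: 30.1 × 390/(8200 + 390) = 1.37 V.
With the supply zeroed, R₁ and R₂ appear in parallel from the tap: R_th = R₁‖R₂ = (8200 × 390)/8590 = 372 Ω.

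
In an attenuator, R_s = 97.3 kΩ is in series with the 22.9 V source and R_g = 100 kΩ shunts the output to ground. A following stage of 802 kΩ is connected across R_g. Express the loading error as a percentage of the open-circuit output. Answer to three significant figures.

The divider's output (Thévenin) resistance is R_s‖R_g = 49.32 kΩ.
Fractional drop under load = R_th/(R_th + R_L) = 49.32 / (49.32 + 802) = 0.05793.
So the output falls by 5.79 %.

5.79 %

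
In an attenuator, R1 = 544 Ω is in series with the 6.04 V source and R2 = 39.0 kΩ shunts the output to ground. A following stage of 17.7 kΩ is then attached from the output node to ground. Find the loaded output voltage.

The load sits in parallel with R2: R2‖R_L = (39000 × 17700) / (39000 + 17700) = 12170 Ω.
V_out = 6.04 × 12170 / (544 + 12170) = 6.04 × 12170/12720 = 5.78 V.
(Unloaded it would have been 5.96 V.)

V_out ≈ 5.78 V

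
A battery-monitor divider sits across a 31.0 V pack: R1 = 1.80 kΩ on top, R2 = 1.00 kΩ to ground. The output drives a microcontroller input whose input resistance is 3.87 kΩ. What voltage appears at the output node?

V_out ≈ 9.49 V

The load sits in parallel with R2: R2‖R_L = (1.00 × 3.87) / (1.00 + 3.87) = 0.7947 kΩ.
V_out = 31.0 × 0.7947 / (1.80 + 0.7947) = 31.0 × 0.7947/2.595 = 9.49 V.
(Unloaded it would have been 11.1 V.)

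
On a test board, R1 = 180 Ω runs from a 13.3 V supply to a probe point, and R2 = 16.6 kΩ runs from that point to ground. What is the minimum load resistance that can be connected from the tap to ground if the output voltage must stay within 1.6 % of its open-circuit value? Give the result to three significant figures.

R_L(min) ≈ 11.0 kΩ

Output resistance R_th = R1‖R2 = (180 × 16600)/16780 = 178.1 Ω.
The fractional drop is R_th/(R_th + R_L); requiring this ≤ 0.0160 gives R_L ≥ R_th(1/0.0160 − 1) = 178.1 × 61.50 = 11.0 kΩ.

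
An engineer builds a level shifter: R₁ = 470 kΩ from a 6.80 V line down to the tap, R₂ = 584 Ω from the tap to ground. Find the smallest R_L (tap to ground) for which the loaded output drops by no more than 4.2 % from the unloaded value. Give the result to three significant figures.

R_L(min) ≈ 13.3 kΩ

Output resistance R_th = R₁‖R₂ = (470000 × 584)/470600 = 583.3 Ω.
The fractional drop is R_th/(R_th + R_L); requiring this ≤ 0.0420 gives R_L ≥ R_th(1/0.0420 − 1) = 583.3 × 22.81 = 13.3 kΩ.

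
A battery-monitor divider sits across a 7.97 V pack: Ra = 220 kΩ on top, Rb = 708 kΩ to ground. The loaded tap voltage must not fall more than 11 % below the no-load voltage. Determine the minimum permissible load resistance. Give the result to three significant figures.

Output resistance R_th = Ra‖Rb = (220 × 708)/928.0 = 167.8 kΩ.
The fractional drop is R_th/(R_th + R_L); requiring this ≤ 0.110 gives R_L ≥ R_th(1/0.110 − 1) = 167.8 × 8.091 = 1.36 MΩ.

R_L(min) ≈ 1.36 MΩ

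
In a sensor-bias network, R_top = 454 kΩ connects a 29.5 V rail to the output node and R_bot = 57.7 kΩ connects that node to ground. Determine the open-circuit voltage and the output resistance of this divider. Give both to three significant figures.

V_th is the open-circuit tap voltage: 29.5 × 57.7/(454 + 57.7) = 3.33 V.
With the supply zeroed, R_top and R_bot appear in parallel from the tap: R_th = R_top‖R_bot = (454 × 57.7)/511.7 = 51.2 kΩ.

V_th = 3.33 V, R_th = 51.2 kΩ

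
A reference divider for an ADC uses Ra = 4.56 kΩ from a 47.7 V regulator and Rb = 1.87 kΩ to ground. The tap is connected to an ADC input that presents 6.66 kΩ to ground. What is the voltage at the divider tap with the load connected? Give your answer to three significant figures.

V_out ≈ 11.6 V

The load sits in parallel with Rb: Rb‖R_L = (1.87 × 6.66) / (1.87 + 6.66) = 1.460 kΩ.
V_out = 47.7 × 1.460 / (4.56 + 1.460) = 47.7 × 1.460/6.020 = 11.6 V.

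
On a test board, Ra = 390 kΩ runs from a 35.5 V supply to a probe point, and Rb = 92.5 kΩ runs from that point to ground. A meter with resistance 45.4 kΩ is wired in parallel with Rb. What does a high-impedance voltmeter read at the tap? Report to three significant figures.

The load sits in parallel with Rb: Rb‖R_L = (92.5 × 45.4) / (92.5 + 45.4) = 30.45 kΩ.
V_out = 35.5 × 30.45 / (390 + 30.45) = 35.5 × 30.45/420.5 = 2.57 V.

V_out ≈ 2.57 V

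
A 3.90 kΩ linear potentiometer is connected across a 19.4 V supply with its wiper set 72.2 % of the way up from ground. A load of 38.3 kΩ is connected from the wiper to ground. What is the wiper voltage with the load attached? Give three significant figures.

V ≈ 13.7 V

The wiper splits the pot into (1−α)R = 1.084 kΩ above and αR = 2.816 kΩ below.
Lower section ‖ load = 2.623 kΩ.
V_wiper = 19.4 × 2.623/(1.084 + 2.623) = 13.7 V.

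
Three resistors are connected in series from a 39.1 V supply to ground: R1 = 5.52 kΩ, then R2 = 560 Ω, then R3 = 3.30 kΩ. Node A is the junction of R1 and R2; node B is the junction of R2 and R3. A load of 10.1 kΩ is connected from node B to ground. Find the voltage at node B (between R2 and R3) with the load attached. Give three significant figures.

At node B, R3 is in parallel with the load: R3‖R_L = 2487 Ω.
Below node A the resistance is R2 + (R3‖R_L) = 3047 Ω, so V_A = 39.1 × 3047/8567 = 13.91 V.
Then V_B = V_A × (R3‖R_L)/(R2 + R3‖R_L) = 13.91 × 2487/3047 = 11.4 V.

V ≈ 11.4 V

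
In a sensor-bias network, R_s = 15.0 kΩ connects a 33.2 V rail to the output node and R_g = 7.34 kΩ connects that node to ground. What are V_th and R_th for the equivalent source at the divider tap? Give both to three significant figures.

V_th = 10.9 V, R_th = 4.93 kΩ

V_th is the open-circuit tap voltage: 33.2 × 7.34/(15.0 + 7.34) = 10.9 V.
With the supply zeroed, R_s and R_g appear in parallel from the tap: R_th = R_s‖R_g = (15.0 × 7.34)/22.34 = 4.93 kΩ.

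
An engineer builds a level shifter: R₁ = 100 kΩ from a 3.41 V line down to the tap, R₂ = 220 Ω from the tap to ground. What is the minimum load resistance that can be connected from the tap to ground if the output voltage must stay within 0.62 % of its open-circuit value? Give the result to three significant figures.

Output resistance R_th = R₁‖R₂ = (100000 × 220)/100200 = 219.5 Ω.
The fractional drop is R_th/(R_th + R_L); requiring this ≤ 0.00620 gives R_L ≥ R_th(1/0.00620 − 1) = 219.5 × 160.3 = 35.2 kΩ.

R_L(min) ≈ 35.2 kΩ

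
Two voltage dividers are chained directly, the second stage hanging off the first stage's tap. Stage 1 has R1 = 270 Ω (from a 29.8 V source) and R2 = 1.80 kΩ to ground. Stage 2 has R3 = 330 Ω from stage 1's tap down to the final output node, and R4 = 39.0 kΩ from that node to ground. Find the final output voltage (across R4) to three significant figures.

Stage 2 presents R3+R4 = 39330 Ω as a load on stage 1's tap.
Stage 1's lower leg becomes R2‖(R3+R4) = 1721 Ω, so V_mid = 29.8 × 1721/1991 = 25.76 V.
Stage 2 is itself unloaded: V_out = V_mid × R4/(R3+R4) = 25.76 × 39000/39330 = 25.5 V.

V_out ≈ 25.5 V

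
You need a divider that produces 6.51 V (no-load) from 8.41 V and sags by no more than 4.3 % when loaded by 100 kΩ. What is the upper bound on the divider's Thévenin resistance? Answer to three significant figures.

Loading drop = R_th/(R_th + R_L) ≤ 0.0430, so R_th ≤ R_L · ε/(1−ε) = 100 kΩ × 0.0430/0.9570 = 4.49 kΩ.

R_th ≤ 4.49 kΩ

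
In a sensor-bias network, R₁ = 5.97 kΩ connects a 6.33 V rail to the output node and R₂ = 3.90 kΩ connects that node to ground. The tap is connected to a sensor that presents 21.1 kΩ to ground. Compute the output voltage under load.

The load sits in parallel with R₂: R₂‖R_L = (3.90 × 21.1) / (3.90 + 21.1) = 3.292 kΩ.
V_out = 6.33 × 3.292 / (5.97 + 3.292) = 6.33 × 3.292/9.262 = 2.25 V.
(Unloaded it would have been 2.50 V.)

V_out ≈ 2.25 V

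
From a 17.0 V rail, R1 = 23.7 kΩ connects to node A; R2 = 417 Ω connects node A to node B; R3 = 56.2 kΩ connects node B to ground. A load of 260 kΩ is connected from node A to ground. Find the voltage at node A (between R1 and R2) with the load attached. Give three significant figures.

V ≈ 11.3 V

Below node A the series string R2+R3 = 56620 Ω sits in parallel with the 260000 Ω load: 46490 Ω.
V_A = 17.0 × 46490/(23700 + 46490) = 11.3 V.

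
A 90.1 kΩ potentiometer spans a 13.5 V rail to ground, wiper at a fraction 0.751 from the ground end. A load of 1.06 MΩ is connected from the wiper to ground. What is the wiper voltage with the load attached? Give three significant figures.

The wiper splits the pot into (1−α)R = 22.43 kΩ above and αR = 67.67 kΩ below.
Lower section ‖ load = 63.60 kΩ.
V_wiper = 13.5 × 63.60/(22.43 + 63.60) = 9.98 V.

V ≈ 9.98 V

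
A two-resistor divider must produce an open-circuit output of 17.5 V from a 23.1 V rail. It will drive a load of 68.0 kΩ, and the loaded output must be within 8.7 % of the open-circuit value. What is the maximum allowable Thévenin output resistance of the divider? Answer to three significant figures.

Loading drop = R_th/(R_th + R_L) ≤ 0.0870, so R_th ≤ R_L · ε/(1−ε) = 68.0 kΩ × 0.0870/0.9130 = 6.48 kΩ.

R_th ≤ 6.48 kΩ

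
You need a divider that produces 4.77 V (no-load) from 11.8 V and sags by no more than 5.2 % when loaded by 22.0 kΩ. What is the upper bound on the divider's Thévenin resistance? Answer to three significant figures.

Loading drop = R_th/(R_th + R_L) ≤ 0.0520, so R_th ≤ R_L · ε/(1−ε) = 22.0 kΩ × 0.0520/0.9480 = 1.21 kΩ.

R_th ≤ 1.21 kΩ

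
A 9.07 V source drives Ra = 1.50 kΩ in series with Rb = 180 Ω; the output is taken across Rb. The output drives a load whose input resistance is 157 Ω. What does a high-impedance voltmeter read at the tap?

V_out ≈ 0.480 V

The load sits in parallel with Rb: Rb‖R_L = (180 × 157) / (180 + 157) = 83.86 Ω.
V_out = 9.07 × 83.86 / (1500 + 83.86) = 9.07 × 83.86/1584 = 0.480 V.
(Unloaded it would have been 0.972 V.)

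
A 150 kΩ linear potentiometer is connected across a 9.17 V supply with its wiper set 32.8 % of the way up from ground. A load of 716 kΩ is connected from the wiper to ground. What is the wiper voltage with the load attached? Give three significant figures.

V ≈ 2.88 V

The wiper splits the pot into (1−α)R = 100.8 kΩ above and αR = 49.20 kΩ below.
Lower section ‖ load = 46.04 kΩ.
V_wiper = 9.17 × 46.04/(100.8 + 46.04) = 2.88 V.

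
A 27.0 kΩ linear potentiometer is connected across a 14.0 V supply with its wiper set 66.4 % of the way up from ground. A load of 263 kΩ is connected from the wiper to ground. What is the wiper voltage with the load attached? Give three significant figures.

V ≈ 9.09 V

The wiper splits the pot into (1−α)R = 9.072 kΩ above and αR = 17.93 kΩ below.
Lower section ‖ load = 16.78 kΩ.
V_wiper = 14.0 × 16.78/(9.072 + 16.78) = 9.09 V.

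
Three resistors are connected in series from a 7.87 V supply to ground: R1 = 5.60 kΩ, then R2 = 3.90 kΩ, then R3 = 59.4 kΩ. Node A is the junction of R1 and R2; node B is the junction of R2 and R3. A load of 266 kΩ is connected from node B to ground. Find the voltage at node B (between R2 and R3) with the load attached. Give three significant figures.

V ≈ 6.58 V

At node B, R3 is in parallel with the load: R3‖R_L = 48.56 kΩ.
Below node A the resistance is R2 + (R3‖R_L) = 52.46 kΩ, so V_A = 7.87 × 52.46/58.06 = 7.111 V.
Then V_B = V_A × (R3‖R_L)/(R2 + R3‖R_L) = 7.111 × 48.56/52.46 = 6.58 V.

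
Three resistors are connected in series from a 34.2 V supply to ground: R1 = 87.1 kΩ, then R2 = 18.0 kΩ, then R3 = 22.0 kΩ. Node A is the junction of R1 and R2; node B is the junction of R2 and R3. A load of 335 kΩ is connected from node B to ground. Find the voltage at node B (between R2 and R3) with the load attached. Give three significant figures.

V ≈ 5.61 V

At node B, R3 is in parallel with the load: R3‖R_L = 20.64 kΩ.
Below node A the resistance is R2 + (R3‖R_L) = 38.64 kΩ, so V_A = 34.2 × 38.64/125.7 = 10.51 V.
Then V_B = V_A × (R3‖R_L)/(R2 + R3‖R_L) = 10.51 × 20.64/38.64 = 5.61 V.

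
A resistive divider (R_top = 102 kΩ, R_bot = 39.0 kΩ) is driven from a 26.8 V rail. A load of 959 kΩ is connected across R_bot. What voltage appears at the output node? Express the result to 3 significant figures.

V_out ≈ 7.20 V

The load sits in parallel with R_bot: R_bot‖R_L = (39.0 × 959) / (39.0 + 959) = 37.48 kΩ.
V_out = 26.8 × 37.48 / (102 + 37.48) = 26.8 × 37.48/139.5 = 7.20 V.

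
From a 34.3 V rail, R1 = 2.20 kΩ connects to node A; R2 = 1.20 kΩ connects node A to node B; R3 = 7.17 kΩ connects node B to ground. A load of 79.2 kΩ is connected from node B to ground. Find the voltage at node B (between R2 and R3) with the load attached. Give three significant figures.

At node B, R3 is in parallel with the load: R3‖R_L = 6.575 kΩ.
Below node A the resistance is R2 + (R3‖R_L) = 7.775 kΩ, so V_A = 34.3 × 7.775/9.975 = 26.73 V.
Then V_B = V_A × (R3‖R_L)/(R2 + R3‖R_L) = 26.73 × 6.575/7.775 = 22.6 V.

V ≈ 22.6 V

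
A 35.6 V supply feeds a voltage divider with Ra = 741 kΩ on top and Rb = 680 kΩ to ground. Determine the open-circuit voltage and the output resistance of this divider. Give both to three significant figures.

V_th is the open-circuit tap voltage: 35.6 × 680/(741 + 680) = 17.0 V.
With the supply zeroed, Ra and Rb appear in parallel from the tap: R_th = Ra‖Rb = (741 × 680)/1421 = 355 kΩ.

V_th = 17.0 V, R_th = 355 kΩ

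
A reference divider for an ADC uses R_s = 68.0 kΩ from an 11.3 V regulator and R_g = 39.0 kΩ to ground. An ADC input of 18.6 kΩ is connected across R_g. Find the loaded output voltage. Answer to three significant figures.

The load sits in parallel with R_g: R_g‖R_L = (39.0 × 18.6) / (39.0 + 18.6) = 12.59 kΩ.
V_out = 11.3 × 12.59 / (68.0 + 12.59) = 11.3 × 12.59/80.59 = 1.77 V.

V_out ≈ 1.77 V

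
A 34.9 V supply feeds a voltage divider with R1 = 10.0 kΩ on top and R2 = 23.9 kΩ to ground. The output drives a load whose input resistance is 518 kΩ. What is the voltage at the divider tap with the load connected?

V_out ≈ 24.3 V

The load sits in parallel with R2: R2‖R_L = (23.9 × 518) / (23.9 + 518) = 22.85 kΩ.
V_out = 34.9 × 22.85 / (10.0 + 22.85) = 34.9 × 22.85/32.85 = 24.3 V.
(Unloaded it would have been 24.6 V.)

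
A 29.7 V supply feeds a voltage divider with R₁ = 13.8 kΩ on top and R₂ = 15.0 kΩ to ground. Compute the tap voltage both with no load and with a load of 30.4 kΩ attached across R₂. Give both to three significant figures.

Open-circuit: V = 29.7 × 15.0/(13.8 + 15.0) = 15.5 V.
With the load, R₂ becomes R₂‖R_L = 10.04 kΩ, so V = 29.7 × 10.04/23.84 = 12.5 V.

Unloaded: 15.5 V; loaded: 12.5 V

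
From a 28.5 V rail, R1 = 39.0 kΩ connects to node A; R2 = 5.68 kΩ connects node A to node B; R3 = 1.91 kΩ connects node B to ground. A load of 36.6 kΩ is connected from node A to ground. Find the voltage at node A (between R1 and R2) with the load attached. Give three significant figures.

V ≈ 3.96 V

Below node A the series string R2+R3 = 7.590 kΩ sits in parallel with the 36.6 kΩ load: 6.286 kΩ.
V_A = 28.5 × 6.286/(39.0 + 6.286) = 3.96 V.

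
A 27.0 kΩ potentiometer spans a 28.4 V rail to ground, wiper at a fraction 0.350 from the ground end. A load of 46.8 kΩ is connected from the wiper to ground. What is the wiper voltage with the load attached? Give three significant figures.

V ≈ 8.79 V

The wiper splits the pot into (1−α)R = 17.55 kΩ above and αR = 9.450 kΩ below.
Lower section ‖ load = 7.862 kΩ.
V_wiper = 28.4 × 7.862/(17.55 + 7.862) = 8.79 V.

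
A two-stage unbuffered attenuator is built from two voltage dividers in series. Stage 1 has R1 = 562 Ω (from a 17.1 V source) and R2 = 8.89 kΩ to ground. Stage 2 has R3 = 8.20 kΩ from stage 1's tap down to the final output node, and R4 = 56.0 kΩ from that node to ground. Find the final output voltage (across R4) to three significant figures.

V_out ≈ 13.9 V

Stage 2 presents R3+R4 = 64200 Ω as a load on stage 1's tap.
Stage 1's lower leg becomes R2‖(R3+R4) = 7809 Ω, so V_mid = 17.1 × 7809/8371 = 15.95 V.
Stage 2 is itself unloaded: V_out = V_mid × R4/(R3+R4) = 15.95 × 56000/64200 = 13.9 V.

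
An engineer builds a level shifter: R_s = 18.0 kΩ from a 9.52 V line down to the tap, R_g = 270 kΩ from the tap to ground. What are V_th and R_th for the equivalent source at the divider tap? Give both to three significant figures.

V_th is the open-circuit tap voltage: 9.52 × 270/(18.0 + 270) = 8.93 V.
With the supply zeroed, R_s and R_g appear in parallel from the tap: R_th = R_s‖R_g = (18.0 × 270)/288.0 = 16.9 kΩ.

V_th = 8.93 V, R_th = 16.9 kΩ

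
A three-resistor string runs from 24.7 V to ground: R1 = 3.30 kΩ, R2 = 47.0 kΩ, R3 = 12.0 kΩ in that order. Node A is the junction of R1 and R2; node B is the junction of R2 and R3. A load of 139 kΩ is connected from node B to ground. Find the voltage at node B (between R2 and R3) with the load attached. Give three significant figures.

V ≈ 4.45 V

At node B, R3 is in parallel with the load: R3‖R_L = 11.05 kΩ.
Below node A the resistance is R2 + (R3‖R_L) = 58.05 kΩ, so V_A = 24.7 × 58.05/61.35 = 23.37 V.
Then V_B = V_A × (R3‖R_L)/(R2 + R3‖R_L) = 23.37 × 11.05/58.05 = 4.45 V.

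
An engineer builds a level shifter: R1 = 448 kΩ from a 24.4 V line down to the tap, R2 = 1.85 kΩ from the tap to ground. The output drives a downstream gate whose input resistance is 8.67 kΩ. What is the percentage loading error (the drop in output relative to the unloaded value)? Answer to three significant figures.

Unloaded V = 24.4 × 1.85/449.9 = 0.1003 V.
Loaded: R2‖R_L = 1.525 kΩ, giving V = 24.4 × 1.525/449.5 = 0.08276 V.
Drop = (0.1003 − 0.08276) / 0.1003 = 17.5 %.

17.5 %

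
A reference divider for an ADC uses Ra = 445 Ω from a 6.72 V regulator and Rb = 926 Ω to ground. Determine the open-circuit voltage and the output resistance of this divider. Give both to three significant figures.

V_th = 4.54 V, R_th = 301 Ω

V_th is the open-circuit tap voltage: 6.72 × 926/(445 + 926) = 4.54 V.
With the supply zeroed, Ra and Rb appear in parallel from the tap: R_th = Ra‖Rb = (445 × 926)/1371 = 301 Ω.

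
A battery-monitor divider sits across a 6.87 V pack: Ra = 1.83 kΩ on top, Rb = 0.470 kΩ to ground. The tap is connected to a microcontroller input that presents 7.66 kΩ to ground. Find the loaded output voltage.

The load sits in parallel with Rb: Rb‖R_L = (470 × 7660) / (470 + 7660) = 442.8 Ω.
V_out = 6.87 × 442.8 / (1830 + 442.8) = 6.87 × 442.8/2273 = 1.34 V.

V_out ≈ 1.34 V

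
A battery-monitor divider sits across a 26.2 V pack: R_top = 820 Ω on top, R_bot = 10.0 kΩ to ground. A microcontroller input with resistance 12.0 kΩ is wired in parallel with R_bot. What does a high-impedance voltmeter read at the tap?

V_out ≈ 22.8 V

The load sits in parallel with R_bot: R_bot‖R_L = (10000 × 12000) / (10000 + 12000) = 5455 Ω.
V_out = 26.2 × 5455 / (820 + 5455) = 26.2 × 5455/6275 = 22.8 V.
(Unloaded it would have been 24.2 V.)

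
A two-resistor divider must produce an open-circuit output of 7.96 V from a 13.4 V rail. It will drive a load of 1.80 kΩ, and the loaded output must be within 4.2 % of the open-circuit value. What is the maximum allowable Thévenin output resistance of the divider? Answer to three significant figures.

Loading drop = R_th/(R_th + R_L) ≤ 0.0420, so R_th ≤ R_L · ε/(1−ε) = 1.80 kΩ × 0.0420/0.9580 = 78.9 Ω.

R_th ≤ 78.9 Ω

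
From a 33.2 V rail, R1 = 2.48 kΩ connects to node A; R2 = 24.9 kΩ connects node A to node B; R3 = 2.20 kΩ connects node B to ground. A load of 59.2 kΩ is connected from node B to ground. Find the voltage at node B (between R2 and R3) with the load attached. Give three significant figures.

At node B, R3 is in parallel with the load: R3‖R_L = 2.121 kΩ.
Below node A the resistance is R2 + (R3‖R_L) = 27.02 kΩ, so V_A = 33.2 × 27.02/29.50 = 30.41 V.
Then V_B = V_A × (R3‖R_L)/(R2 + R3‖R_L) = 30.41 × 2.121/27.02 = 2.39 V.

V ≈ 2.39 V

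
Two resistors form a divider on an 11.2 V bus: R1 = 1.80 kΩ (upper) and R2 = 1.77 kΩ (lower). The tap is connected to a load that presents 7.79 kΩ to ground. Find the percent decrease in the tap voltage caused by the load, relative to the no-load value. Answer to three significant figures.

The divider's output (Thévenin) resistance is R1‖R2 = 0.8924 kΩ.
Fractional drop under load = R_th/(R_th + R_L) = 0.8924 / (0.8924 + 7.79) = 0.1028.
So the output falls by 10.3 %.

10.3 %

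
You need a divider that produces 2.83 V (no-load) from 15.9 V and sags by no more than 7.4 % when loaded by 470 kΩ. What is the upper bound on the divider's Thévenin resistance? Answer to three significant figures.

Loading drop = R_th/(R_th + R_L) ≤ 0.0740, so R_th ≤ R_L · ε/(1−ε) = 470 kΩ × 0.0740/0.9260 = 37.6 kΩ.
(Any R1, R2 with R2/(R1+R2) = 0.178 and R1‖R2 ≤ 37.6 kΩ will meet the spec.)

R_th ≤ 37.6 kΩ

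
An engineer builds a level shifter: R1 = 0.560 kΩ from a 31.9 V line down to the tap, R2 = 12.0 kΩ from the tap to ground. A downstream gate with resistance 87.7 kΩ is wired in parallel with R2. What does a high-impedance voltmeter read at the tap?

The load sits in parallel with R2: R2‖R_L = (12000 × 87700) / (12000 + 87700) = 10560 Ω.
V_out = 31.9 × 10560 / (560 + 10560) = 31.9 × 10560/11120 = 30.3 V.

V_out ≈ 30.3 V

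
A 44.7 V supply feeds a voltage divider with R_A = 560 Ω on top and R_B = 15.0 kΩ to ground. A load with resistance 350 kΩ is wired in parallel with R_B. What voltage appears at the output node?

The load sits in parallel with R_B: R_B‖R_L = (15000 × 350000) / (15000 + 350000) = 14380 Ω.
V_out = 44.7 × 14380 / (560 + 14380) = 44.7 × 14380/14940 = 43.0 V.
(Unloaded it would have been 43.1 V.)

V_out ≈ 43.0 V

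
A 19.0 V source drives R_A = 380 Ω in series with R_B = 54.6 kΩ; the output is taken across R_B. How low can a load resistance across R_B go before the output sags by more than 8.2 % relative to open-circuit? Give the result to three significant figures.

Output resistance R_th = R_A‖R_B = (380 × 54600)/54980 = 377.4 Ω.
The fractional drop is R_th/(R_th + R_L); requiring this ≤ 0.0820 gives R_L ≥ R_th(1/0.0820 − 1) = 377.4 × 11.20 = 4.22 kΩ.

R_L(min) ≈ 4.22 kΩ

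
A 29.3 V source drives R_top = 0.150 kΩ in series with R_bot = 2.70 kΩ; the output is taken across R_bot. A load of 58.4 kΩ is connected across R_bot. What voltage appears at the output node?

The load sits in parallel with R_bot: R_bot‖R_L = (2700 × 58400) / (2700 + 58400) = 2581 Ω.
V_out = 29.3 × 2581 / (150 + 2581) = 29.3 × 2581/2731 = 27.7 V.

V_out ≈ 27.7 V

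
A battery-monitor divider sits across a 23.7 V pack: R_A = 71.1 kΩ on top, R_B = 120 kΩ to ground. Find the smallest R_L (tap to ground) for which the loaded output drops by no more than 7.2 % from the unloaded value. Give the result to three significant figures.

R_L(min) ≈ 575 kΩ

Output resistance R_th = R_A‖R_B = (71.1 × 120)/191.1 = 44.65 kΩ.
The fractional drop is R_th/(R_th + R_L); requiring this ≤ 0.0720 gives R_L ≥ R_th(1/0.0720 − 1) = 44.65 × 12.89 = 575 kΩ.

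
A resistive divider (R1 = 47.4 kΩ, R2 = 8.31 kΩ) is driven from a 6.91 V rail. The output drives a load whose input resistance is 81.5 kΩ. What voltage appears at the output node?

The load sits in parallel with R2: R2‖R_L = (8.31 × 81.5) / (8.31 + 81.5) = 7.541 kΩ.
V_out = 6.91 × 7.541 / (47.4 + 7.541) = 6.91 × 7.541/54.94 = 0.948 V.

V_out ≈ 0.948 V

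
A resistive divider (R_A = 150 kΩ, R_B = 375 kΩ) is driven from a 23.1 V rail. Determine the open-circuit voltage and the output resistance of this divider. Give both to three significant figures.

V_th = 16.5 V, R_th = 107 kΩ

V_th is the open-circuit tap voltage: 23.1 × 375/(150 + 375) = 16.5 V.
With the supply zeroed, R_A and R_B appear in parallel from the tap: R_th = R_A‖R_B = (150 × 375)/525.0 = 107 kΩ.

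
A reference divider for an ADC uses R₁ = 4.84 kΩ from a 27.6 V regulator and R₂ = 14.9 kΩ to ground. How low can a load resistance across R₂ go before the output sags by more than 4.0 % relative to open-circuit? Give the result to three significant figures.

Output resistance R_th = R₁‖R₂ = (4.84 × 14.9)/19.74 = 3.653 kΩ.
The fractional drop is R_th/(R_th + R_L); requiring this ≤ 0.0400 gives R_L ≥ R_th(1/0.0400 − 1) = 3.653 × 24.00 = 87.7 kΩ.

R_L(min) ≈ 87.7 kΩ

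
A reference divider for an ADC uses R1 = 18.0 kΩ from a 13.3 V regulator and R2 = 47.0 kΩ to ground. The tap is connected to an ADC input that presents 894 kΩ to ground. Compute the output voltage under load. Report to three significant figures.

The load sits in parallel with R2: R2‖R_L = (47.0 × 894) / (47.0 + 894) = 44.65 kΩ.
V_out = 13.3 × 44.65 / (18.0 + 44.65) = 13.3 × 44.65/62.65 = 9.48 V.

V_out ≈ 9.48 V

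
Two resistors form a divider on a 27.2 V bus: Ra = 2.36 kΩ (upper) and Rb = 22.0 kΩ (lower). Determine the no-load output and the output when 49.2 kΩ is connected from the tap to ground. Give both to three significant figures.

Open-circuit: V = 27.2 × 22.0/(2.36 + 22.0) = 24.6 V.
With the load, Rb becomes Rb‖R_L = 15.20 kΩ, so V = 27.2 × 15.20/17.56 = 23.5 V.

Unloaded: 24.6 V; loaded: 23.5 V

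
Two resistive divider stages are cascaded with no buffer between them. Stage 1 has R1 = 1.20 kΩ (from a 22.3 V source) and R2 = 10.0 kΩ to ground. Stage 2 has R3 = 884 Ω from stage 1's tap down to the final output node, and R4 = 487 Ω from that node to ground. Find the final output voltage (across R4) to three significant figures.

V_out ≈ 3.97 V

Stage 2 presents R3+R4 = 1371 Ω as a load on stage 1's tap.
Stage 1's lower leg becomes R2‖(R3+R4) = 1206 Ω, so V_mid = 22.3 × 1206/2406 = 11.18 V.
Stage 2 is itself unloaded: V_out = V_mid × R4/(R3+R4) = 11.18 × 487/1371 = 3.97 V.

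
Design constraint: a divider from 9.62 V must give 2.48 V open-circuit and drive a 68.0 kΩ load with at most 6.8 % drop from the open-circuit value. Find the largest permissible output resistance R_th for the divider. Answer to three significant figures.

Loading drop = R_th/(R_th + R_L) ≤ 0.0680, so R_th ≤ R_L · ε/(1−ε) = 68.0 kΩ × 0.0680/0.9320 = 4.96 kΩ.

R_th ≤ 4.96 kΩ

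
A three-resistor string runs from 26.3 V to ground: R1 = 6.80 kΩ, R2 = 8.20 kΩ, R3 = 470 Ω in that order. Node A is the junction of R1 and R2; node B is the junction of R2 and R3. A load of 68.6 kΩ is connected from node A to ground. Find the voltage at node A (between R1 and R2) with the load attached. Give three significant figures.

Below node A the series string R2+R3 = 8670 Ω sits in parallel with the 68600 Ω load: 7697 Ω.
V_A = 26.3 × 7697/(6800 + 7697) = 14.0 V.

V ≈ 14.0 V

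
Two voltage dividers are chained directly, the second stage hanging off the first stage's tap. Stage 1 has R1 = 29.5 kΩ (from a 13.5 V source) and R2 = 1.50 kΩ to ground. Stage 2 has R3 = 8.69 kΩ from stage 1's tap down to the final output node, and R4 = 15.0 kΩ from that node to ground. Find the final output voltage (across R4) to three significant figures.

V_out ≈ 0.390 V

Stage 2 presents R3+R4 = 23.69 kΩ as a load on stage 1's tap.
Stage 1's lower leg becomes R2‖(R3+R4) = 1.411 kΩ, so V_mid = 13.5 × 1.411/30.91 = 0.6161 V.
Stage 2 is itself unloaded: V_out = V_mid × R4/(R3+R4) = 0.6161 × 15.0/23.69 = 0.390 V.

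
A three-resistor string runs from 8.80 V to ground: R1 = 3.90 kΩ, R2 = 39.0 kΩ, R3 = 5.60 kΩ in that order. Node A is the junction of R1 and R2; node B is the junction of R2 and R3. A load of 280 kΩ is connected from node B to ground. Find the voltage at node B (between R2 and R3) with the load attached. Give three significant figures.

V ≈ 0.998 V

At node B, R3 is in parallel with the load: R3‖R_L = 5.490 kΩ.
Below node A the resistance is R2 + (R3‖R_L) = 44.49 kΩ, so V_A = 8.80 × 44.49/48.39 = 8.091 V.
Then V_B = V_A × (R3‖R_L)/(R2 + R3‖R_L) = 8.091 × 5.490/44.49 = 0.998 V.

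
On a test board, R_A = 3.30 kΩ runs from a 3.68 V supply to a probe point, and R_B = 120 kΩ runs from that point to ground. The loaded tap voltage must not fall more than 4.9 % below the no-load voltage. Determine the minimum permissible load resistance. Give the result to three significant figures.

Output resistance R_th = R_A‖R_B = (3.30 × 120)/123.3 = 3.212 kΩ.
The fractional drop is R_th/(R_th + R_L); requiring this ≤ 0.0490 gives R_L ≥ R_th(1/0.0490 − 1) = 3.212 × 19.41 = 62.3 kΩ.

R_L(min) ≈ 62.3 kΩ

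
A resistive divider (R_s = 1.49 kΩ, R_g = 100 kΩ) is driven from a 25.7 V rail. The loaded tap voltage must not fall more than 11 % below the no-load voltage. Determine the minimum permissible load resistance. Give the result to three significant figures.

R_L(min) ≈ 11.9 kΩ

Output resistance R_th = R_s‖R_g = (1.49 × 100)/101.5 = 1.468 kΩ.
The fractional drop is R_th/(R_th + R_L); requiring this ≤ 0.110 gives R_L ≥ R_th(1/0.110 − 1) = 1.468 × 8.091 = 11.9 kΩ.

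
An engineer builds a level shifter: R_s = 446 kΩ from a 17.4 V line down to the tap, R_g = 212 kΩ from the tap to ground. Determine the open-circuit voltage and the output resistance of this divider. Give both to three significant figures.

V_th is the open-circuit tap voltage: 17.4 × 212/(446 + 212) = 5.61 V.
With the supply zeroed, R_s and R_g appear in parallel from the tap: R_th = R_s‖R_g = (446 × 212)/658.0 = 144 kΩ.

V_th = 5.61 V, R_th = 144 kΩ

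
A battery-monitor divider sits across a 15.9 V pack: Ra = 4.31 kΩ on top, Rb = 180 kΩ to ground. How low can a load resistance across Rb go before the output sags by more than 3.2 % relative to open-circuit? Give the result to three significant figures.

R_L(min) ≈ 127 kΩ

Output resistance R_th = Ra‖Rb = (4.31 × 180)/184.3 = 4.209 kΩ.
The fractional drop is R_th/(R_th + R_L); requiring this ≤ 0.0320 gives R_L ≥ R_th(1/0.0320 − 1) = 4.209 × 30.25 = 127 kΩ.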